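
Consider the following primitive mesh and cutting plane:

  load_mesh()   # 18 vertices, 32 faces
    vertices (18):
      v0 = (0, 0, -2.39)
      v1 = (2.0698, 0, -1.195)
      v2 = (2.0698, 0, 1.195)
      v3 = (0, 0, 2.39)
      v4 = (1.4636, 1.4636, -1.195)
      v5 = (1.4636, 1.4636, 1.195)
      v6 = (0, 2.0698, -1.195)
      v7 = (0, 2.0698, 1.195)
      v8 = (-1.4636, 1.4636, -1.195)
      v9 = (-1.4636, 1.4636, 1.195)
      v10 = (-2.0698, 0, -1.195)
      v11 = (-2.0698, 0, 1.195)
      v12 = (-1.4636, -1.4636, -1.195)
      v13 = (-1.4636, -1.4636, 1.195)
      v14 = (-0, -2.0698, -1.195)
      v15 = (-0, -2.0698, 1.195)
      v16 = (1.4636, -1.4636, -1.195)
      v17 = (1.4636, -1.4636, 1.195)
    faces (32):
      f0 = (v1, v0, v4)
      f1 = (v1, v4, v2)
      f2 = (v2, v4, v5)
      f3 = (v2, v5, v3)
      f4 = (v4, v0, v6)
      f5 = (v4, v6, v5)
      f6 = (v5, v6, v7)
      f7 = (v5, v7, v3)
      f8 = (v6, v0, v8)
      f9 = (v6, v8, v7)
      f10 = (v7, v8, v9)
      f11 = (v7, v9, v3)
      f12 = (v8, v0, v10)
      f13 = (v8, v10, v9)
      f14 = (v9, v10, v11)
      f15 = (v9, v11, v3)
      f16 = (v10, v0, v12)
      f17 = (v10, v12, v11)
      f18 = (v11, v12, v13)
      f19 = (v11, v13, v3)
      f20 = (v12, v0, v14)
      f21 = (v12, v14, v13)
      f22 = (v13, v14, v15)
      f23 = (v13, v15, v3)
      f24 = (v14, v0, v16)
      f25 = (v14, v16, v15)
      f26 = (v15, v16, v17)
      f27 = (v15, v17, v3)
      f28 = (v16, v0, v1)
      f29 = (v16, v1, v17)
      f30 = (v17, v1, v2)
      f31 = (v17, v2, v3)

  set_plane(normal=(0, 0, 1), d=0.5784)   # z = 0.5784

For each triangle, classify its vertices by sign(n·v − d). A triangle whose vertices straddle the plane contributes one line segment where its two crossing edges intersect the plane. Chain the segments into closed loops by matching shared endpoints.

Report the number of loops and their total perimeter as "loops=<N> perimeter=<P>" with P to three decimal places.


loops=1 perimeter=12.673

Straddling triangles (16 of 32):
  (v1,v4,v2) [--+] → (1.91341, 0.377597, 0.5784)–(2.0698, 0, 0.5784)  len=0.4087
  (v2,v4,v5) [+-+] → (1.91341, 0.377597, 0.5784)–(1.4636, 1.4636, 0.5784)  len=1.1755
  (v4,v6,v5) [--+] → (1.086, 1.61999, 0.5784)–(1.4636, 1.4636, 0.5784)  len=0.4087
  (v5,v6,v7) [+-+] → (1.086, 1.61999, 0.5784)–(0, 2.0698, 0.5784)  len=1.1755
  (v6,v8,v7) [--+] → (-0.377597, 1.91341, 0.5784)–(0, 2.0698, 0.5784)  len=0.4087
  (v7,v8,v9) [+-+] → (-0.377597, 1.91341, 0.5784)–(-1.4636, 1.4636, 0.5784)  len=1.1755
  (v8,v10,v9) [--+] → (-1.61999, 1.086, 0.5784)–(-1.4636, 1.4636, 0.5784)  len=0.4087
  (v9,v10,v11) [+-+] → (-1.61999, 1.086, 0.5784)–(-2.0698, 0, 0.5784)  len=1.1755
  (v10,v12,v11) [--+] → (-1.91341, -0.377597, 0.5784)–(-2.0698, 0, 0.5784)  len=0.4087
  (v11,v12,v13) [+-+] → (-1.91341, -0.377597, 0.5784)–(-1.4636, -1.4636, 0.5784)  len=1.1755
  (v12,v14,v13) [--+] → (-1.086, -1.61999, 0.5784)–(-1.4636, -1.4636, 0.5784)  len=0.4087
  (v13,v14,v15) [+-+] → (-1.086, -1.61999, 0.5784)–(0, -2.0698, 0.5784)  len=1.1755
  (v14,v16,v15) [--+] → (0.377597, -1.91341, 0.5784)–(0, -2.0698, 0.5784)  len=0.4087
  (v15,v16,v17) [+-+] → (0.377597, -1.91341, 0.5784)–(1.4636, -1.4636, 0.5784)  len=1.1755
  (v16,v1,v17) [--+] → (1.61999, -1.086, 0.5784)–(1.4636, -1.4636, 0.5784)  len=0.4087
  (v17,v1,v2) [+-+] → (1.61999, -1.086, 0.5784)–(2.0698, 0, 0.5784)  len=1.1755

Chained into 1 loop(s):
  loop 1: 16 segments, perimeter = 12.6734
Total perimeter = 12.673


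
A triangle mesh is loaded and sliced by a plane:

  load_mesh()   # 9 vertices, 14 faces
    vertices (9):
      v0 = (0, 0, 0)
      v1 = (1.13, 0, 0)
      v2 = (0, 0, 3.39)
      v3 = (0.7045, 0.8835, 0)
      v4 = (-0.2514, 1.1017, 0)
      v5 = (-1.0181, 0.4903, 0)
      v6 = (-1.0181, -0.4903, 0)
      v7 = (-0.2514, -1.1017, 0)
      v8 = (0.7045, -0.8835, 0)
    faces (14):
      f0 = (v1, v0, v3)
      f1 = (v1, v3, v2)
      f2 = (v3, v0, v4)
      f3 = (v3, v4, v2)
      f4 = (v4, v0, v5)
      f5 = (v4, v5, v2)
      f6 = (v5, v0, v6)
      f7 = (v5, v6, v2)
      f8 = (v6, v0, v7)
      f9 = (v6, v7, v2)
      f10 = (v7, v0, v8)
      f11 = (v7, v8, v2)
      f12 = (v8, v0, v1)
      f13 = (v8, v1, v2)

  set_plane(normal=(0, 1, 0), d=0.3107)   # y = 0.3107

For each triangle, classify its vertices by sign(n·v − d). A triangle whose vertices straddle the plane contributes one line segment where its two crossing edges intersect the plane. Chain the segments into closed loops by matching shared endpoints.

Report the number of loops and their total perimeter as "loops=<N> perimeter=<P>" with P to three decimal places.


loops=1 perimeter=7.332

Straddling triangles (8 of 14):
  (v1,v0,v3) [--+] → (0.247751, 0.3107, 0)–(0.980365, 0.3107, 0)  len=0.7326
  (v1,v3,v2) [-+-] → (0.980365, 0.3107, 0)–(0.247751, 0.3107, 2.19784)  len=2.3167
  (v3,v0,v4) [+-+] → (0.247751, 0.3107, 0)–(-0.0708995, 0.3107, 0)  len=0.3187
  (v3,v4,v2) [++-] → (-0.0708995, 0.3107, 2.43396)–(0.247751, 0.3107, 2.19784)  len=0.3966
  (v4,v0,v5) [+-+] → (-0.0708995, 0.3107, 0)–(-0.645164, 0.3107, 0)  len=0.5743
  (v4,v5,v2) [++-] → (-0.645164, 0.3107, 1.24178)–(-0.0708995, 0.3107, 2.43396)  len=1.3233
  (v5,v0,v6) [+--] → (-0.645164, 0.3107, 0)–(-1.0181, 0.3107, 0)  len=0.3729
  (v5,v6,v2) [+--] → (-1.0181, 0.3107, 0)–(-0.645164, 0.3107, 1.24178)  len=1.2966

Chained into 1 loop(s):
  loop 1: 8 segments, perimeter = 7.3316
Total perimeter = 7.332


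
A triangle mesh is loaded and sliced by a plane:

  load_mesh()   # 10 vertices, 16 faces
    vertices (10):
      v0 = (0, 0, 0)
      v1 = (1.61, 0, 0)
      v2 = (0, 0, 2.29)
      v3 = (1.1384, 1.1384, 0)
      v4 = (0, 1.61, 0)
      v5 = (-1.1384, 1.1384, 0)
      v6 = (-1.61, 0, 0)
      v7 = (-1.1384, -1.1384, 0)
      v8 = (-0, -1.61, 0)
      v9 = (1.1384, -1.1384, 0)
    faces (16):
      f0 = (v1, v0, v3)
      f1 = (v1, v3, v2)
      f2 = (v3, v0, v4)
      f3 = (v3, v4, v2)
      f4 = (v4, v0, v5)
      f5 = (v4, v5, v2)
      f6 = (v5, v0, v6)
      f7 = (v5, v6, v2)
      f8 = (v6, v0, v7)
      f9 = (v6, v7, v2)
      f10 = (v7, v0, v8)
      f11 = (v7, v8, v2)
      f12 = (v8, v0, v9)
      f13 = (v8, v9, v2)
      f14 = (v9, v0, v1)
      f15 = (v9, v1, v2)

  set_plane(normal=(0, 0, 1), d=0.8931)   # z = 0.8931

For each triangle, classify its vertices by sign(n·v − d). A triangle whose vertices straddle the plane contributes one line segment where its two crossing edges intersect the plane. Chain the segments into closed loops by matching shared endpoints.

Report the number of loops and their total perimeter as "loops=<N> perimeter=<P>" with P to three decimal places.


Straddling triangles (8 of 16):
  (v1,v3,v2) [--+] → (0.694424, 0.694424, 0.8931)–(0.9821, 0, 0.8931)  len=0.7517
  (v3,v4,v2) [--+] → (0, 0.9821, 0.8931)–(0.694424, 0.694424, 0.8931)  len=0.7517
  (v4,v5,v2) [--+] → (-0.694424, 0.694424, 0.8931)–(0, 0.9821, 0.8931)  len=0.7517
  (v5,v6,v2) [--+] → (-0.9821, 0, 0.8931)–(-0.694424, 0.694424, 0.8931)  len=0.7517
  (v6,v7,v2) [--+] → (-0.694424, -0.694424, 0.8931)–(-0.9821, 0, 0.8931)  len=0.7517
  (v7,v8,v2) [--+] → (0, -0.9821, 0.8931)–(-0.694424, -0.694424, 0.8931)  len=0.7517
  (v8,v9,v2) [--+] → (0.694424, -0.694424, 0.8931)–(0, -0.9821, 0.8931)  len=0.7517
  (v9,v1,v2) [--+] → (0.9821, 0, 0.8931)–(0.694424, -0.694424, 0.8931)  len=0.7517

Chained into 1 loop(s):
  loop 1: 8 segments, perimeter = 6.0132
Total perimeter = 6.013

loops=1 perimeter=6.013


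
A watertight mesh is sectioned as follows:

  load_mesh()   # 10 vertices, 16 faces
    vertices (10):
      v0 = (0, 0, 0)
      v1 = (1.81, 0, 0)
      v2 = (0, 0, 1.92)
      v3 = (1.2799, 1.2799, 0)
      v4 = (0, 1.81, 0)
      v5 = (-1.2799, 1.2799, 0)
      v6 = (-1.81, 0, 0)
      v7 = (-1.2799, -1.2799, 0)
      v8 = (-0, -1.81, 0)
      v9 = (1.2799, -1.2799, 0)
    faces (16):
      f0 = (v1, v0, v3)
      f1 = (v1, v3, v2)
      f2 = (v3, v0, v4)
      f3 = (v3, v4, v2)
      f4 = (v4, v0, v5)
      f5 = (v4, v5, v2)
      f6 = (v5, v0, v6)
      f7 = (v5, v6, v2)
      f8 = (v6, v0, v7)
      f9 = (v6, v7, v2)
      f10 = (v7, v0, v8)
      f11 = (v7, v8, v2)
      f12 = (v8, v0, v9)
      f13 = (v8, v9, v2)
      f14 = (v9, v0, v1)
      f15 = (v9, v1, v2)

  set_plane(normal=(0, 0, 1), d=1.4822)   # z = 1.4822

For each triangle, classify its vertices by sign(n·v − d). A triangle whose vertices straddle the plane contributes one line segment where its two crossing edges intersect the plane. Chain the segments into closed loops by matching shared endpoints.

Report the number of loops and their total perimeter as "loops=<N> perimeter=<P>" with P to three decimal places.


Straddling triangles (8 of 16):
  (v1,v3,v2) [--+] → (0.291844, 0.291844, 1.4822)–(0.412718, 0, 1.4822)  len=0.3159
  (v3,v4,v2) [--+] → (0, 0.412718, 1.4822)–(0.291844, 0.291844, 1.4822)  len=0.3159
  (v4,v5,v2) [--+] → (-0.291844, 0.291844, 1.4822)–(0, 0.412718, 1.4822)  len=0.3159
  (v5,v6,v2) [--+] → (-0.412718, 0, 1.4822)–(-0.291844, 0.291844, 1.4822)  len=0.3159
  (v6,v7,v2) [--+] → (-0.291844, -0.291844, 1.4822)–(-0.412718, 0, 1.4822)  len=0.3159
  (v7,v8,v2) [--+] → (0, -0.412718, 1.4822)–(-0.291844, -0.291844, 1.4822)  len=0.3159
  (v8,v9,v2) [--+] → (0.291844, -0.291844, 1.4822)–(0, -0.412718, 1.4822)  len=0.3159
  (v9,v1,v2) [--+] → (0.412718, 0, 1.4822)–(0.291844, -0.291844, 1.4822)  len=0.3159

Chained into 1 loop(s):
  loop 1: 8 segments, perimeter = 2.5271
Total perimeter = 2.527

loops=1 perimeter=2.527


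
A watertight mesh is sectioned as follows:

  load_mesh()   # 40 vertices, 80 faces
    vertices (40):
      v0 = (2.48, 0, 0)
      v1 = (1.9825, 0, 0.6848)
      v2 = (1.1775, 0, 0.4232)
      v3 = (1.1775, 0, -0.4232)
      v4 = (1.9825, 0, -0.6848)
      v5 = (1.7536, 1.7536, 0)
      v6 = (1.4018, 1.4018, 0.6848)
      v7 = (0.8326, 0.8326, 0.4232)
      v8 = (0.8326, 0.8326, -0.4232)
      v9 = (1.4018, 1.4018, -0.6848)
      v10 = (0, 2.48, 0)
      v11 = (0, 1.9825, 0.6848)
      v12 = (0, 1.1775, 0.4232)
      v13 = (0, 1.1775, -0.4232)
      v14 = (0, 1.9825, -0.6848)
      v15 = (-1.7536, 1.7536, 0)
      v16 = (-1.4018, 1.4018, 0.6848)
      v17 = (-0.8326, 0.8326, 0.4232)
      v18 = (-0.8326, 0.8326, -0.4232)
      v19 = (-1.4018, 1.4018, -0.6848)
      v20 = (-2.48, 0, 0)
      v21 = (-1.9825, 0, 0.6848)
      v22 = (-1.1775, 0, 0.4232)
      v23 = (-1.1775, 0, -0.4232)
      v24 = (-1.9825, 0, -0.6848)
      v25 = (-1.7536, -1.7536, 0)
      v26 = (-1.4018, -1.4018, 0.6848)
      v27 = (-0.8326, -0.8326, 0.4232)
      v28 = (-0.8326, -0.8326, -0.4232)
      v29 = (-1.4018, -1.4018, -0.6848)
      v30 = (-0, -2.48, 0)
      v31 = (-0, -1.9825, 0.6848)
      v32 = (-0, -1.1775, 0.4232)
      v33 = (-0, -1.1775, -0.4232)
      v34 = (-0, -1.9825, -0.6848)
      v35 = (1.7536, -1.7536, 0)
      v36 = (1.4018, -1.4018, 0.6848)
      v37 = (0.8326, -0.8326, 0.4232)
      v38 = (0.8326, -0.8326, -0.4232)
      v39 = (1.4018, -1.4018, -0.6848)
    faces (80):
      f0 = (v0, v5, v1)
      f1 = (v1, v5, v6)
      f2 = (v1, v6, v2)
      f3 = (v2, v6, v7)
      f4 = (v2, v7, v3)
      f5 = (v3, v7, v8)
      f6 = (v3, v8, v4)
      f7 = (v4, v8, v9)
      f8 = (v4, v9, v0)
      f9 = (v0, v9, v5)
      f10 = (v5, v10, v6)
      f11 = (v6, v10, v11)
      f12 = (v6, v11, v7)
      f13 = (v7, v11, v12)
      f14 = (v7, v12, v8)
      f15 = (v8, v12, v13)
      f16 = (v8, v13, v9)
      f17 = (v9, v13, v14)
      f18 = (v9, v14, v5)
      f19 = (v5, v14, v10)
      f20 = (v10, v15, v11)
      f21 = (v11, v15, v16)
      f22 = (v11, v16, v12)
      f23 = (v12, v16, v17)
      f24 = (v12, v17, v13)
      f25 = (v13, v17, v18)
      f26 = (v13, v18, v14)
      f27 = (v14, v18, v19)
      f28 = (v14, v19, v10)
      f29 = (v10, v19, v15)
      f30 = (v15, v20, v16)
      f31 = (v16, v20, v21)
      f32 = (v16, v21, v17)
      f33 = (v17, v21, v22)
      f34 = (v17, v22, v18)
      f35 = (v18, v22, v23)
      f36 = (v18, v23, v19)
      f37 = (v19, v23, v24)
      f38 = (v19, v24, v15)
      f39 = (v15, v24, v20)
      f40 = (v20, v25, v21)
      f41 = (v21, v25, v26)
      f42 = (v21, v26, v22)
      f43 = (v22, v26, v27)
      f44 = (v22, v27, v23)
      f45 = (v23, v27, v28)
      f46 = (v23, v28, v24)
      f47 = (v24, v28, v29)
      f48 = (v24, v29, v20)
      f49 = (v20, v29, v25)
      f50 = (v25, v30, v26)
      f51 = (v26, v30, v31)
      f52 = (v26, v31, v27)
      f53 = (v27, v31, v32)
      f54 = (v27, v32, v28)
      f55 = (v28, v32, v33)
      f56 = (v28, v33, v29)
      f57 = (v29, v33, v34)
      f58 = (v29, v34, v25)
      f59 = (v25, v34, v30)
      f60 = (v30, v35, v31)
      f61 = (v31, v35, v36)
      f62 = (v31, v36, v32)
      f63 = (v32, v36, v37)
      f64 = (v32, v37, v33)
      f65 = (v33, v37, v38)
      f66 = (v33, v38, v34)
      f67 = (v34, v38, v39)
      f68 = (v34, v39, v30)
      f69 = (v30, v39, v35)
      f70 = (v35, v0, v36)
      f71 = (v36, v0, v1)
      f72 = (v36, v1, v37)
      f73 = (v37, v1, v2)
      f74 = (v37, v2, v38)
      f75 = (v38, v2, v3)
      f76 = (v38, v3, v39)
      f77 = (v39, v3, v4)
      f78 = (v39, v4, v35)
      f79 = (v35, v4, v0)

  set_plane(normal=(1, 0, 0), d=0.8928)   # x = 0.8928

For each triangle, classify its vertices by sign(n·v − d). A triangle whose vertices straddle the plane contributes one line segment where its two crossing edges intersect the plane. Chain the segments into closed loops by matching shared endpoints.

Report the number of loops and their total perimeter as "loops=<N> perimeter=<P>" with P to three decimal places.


Straddling triangles (24 of 80):
  (v2,v6,v7) [++-] → (0.8928, 0.8928, 0.450867)–(0.8928, 0.687275, 0.4232)  len=0.2074
  (v2,v7,v3) [+-+] → (0.8928, 0.687275, 0.4232)–(0.8928, 0.687275, 0.275467)  len=0.1477
  (v3,v7,v8) [+--] → (0.8928, 0.687275, 0.275467)–(0.8928, 0.687275, -0.4232)  len=0.6987
  (v3,v8,v4) [+-+] → (0.8928, 0.687275, -0.4232)–(0.8928, 0.789011, -0.436895)  len=0.1027
  (v4,v8,v9) [+-+] → (0.8928, 0.789011, -0.436895)–(0.8928, 0.8928, -0.450867)  len=0.1047
  (v5,v10,v6) [+-+] → (0.8928, 2.11017, 0)–(0.8928, 1.7933, 0.436146)  len=0.5391
  (v6,v10,v11) [+--] → (0.8928, 1.7933, 0.436146)–(0.8928, 1.61265, 0.6848)  len=0.3073
  (v6,v11,v7) [+--] → (0.8928, 1.61265, 0.6848)–(0.8928, 0.8928, 0.450867)  len=0.7569
  (v8,v13,v9) [--+] → (0.8928, 1.32036, -0.589812)–(0.8928, 0.8928, -0.450867)  len=0.4496
  (v9,v13,v14) [+--] → (0.8928, 1.32036, -0.589812)–(0.8928, 1.61265, -0.6848)  len=0.3073
  (v9,v14,v5) [+-+] → (0.8928, 1.61265, -0.6848)–(0.8928, 1.86596, -0.336152)  len=0.4310
  (v5,v14,v10) [+--] → (0.8928, 1.86596, -0.336152)–(0.8928, 2.11017, 0)  len=0.4155
  (v30,v35,v31) [-+-] → (0.8928, -2.11017, 0)–(0.8928, -1.86596, 0.336152)  len=0.4155
  (v31,v35,v36) [-++] → (0.8928, -1.86596, 0.336152)–(0.8928, -1.61265, 0.6848)  len=0.4310
  (v31,v36,v32) [-+-] → (0.8928, -1.61265, 0.6848)–(0.8928, -1.32036, 0.589812)  len=0.3073
  (v32,v36,v37) [-+-] → (0.8928, -1.32036, 0.589812)–(0.8928, -0.8928, 0.450867)  len=0.4496
  (v34,v38,v39) [--+] → (0.8928, -0.8928, -0.450867)–(0.8928, -1.61265, -0.6848)  len=0.7569
  (v34,v39,v30) [-+-] → (0.8928, -1.61265, -0.6848)–(0.8928, -1.7933, -0.436146)  len=0.3073
  (v30,v39,v35) [-++] → (0.8928, -1.7933, -0.436146)–(0.8928, -2.11017, 0)  len=0.5391
  (v36,v1,v37) [++-] → (0.8928, -0.789011, 0.436895)–(0.8928, -0.8928, 0.450867)  len=0.1047
  (v37,v1,v2) [-++] → (0.8928, -0.789011, 0.436895)–(0.8928, -0.687275, 0.4232)  len=0.1027
  (v37,v2,v38) [-+-] → (0.8928, -0.687275, 0.4232)–(0.8928, -0.687275, -0.275467)  len=0.6987
  (v38,v2,v3) [-++] → (0.8928, -0.687275, -0.275467)–(0.8928, -0.687275, -0.4232)  len=0.1477
  (v38,v3,v39) [-++] → (0.8928, -0.687275, -0.4232)–(0.8928, -0.8928, -0.450867)  len=0.2074

Chained into 2 loop(s):
  loop 1: 12 segments, perimeter = 4.4679
  loop 2: 12 segments, perimeter = 4.4679
Total perimeter = 8.936

loops=2 perimeter=8.936


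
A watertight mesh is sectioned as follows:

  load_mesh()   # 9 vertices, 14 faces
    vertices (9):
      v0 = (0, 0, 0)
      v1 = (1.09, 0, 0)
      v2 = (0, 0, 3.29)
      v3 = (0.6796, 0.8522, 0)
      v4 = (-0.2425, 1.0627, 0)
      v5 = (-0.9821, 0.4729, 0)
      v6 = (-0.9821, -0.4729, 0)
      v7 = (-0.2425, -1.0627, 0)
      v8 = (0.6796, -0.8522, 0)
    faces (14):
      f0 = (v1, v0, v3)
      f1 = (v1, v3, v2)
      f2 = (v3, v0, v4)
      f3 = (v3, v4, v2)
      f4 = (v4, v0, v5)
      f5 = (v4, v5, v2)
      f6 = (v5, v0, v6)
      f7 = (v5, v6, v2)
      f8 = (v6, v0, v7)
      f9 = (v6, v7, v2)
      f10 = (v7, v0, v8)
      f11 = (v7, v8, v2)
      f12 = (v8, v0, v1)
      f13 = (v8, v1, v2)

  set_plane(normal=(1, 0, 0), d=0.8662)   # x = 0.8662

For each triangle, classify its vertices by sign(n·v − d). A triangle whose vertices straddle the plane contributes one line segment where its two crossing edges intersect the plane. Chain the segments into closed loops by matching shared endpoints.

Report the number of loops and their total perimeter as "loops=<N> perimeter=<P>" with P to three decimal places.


Straddling triangles (4 of 14):
  (v1,v0,v3) [+--] → (0.8662, 0, 0)–(0.8662, 0.464723, 0)  len=0.4647
  (v1,v3,v2) [+--] → (0.8662, 0.464723, 0)–(0.8662, 0, 0.675506)  len=0.8199
  (v8,v0,v1) [--+] → (0.8662, 0, 0)–(0.8662, -0.464723, 0)  len=0.4647
  (v8,v1,v2) [-+-] → (0.8662, -0.464723, 0)–(0.8662, 0, 0.675506)  len=0.8199

Chained into 1 loop(s):
  loop 1: 4 segments, perimeter = 2.5693
Total perimeter = 2.569

loops=1 perimeter=2.569


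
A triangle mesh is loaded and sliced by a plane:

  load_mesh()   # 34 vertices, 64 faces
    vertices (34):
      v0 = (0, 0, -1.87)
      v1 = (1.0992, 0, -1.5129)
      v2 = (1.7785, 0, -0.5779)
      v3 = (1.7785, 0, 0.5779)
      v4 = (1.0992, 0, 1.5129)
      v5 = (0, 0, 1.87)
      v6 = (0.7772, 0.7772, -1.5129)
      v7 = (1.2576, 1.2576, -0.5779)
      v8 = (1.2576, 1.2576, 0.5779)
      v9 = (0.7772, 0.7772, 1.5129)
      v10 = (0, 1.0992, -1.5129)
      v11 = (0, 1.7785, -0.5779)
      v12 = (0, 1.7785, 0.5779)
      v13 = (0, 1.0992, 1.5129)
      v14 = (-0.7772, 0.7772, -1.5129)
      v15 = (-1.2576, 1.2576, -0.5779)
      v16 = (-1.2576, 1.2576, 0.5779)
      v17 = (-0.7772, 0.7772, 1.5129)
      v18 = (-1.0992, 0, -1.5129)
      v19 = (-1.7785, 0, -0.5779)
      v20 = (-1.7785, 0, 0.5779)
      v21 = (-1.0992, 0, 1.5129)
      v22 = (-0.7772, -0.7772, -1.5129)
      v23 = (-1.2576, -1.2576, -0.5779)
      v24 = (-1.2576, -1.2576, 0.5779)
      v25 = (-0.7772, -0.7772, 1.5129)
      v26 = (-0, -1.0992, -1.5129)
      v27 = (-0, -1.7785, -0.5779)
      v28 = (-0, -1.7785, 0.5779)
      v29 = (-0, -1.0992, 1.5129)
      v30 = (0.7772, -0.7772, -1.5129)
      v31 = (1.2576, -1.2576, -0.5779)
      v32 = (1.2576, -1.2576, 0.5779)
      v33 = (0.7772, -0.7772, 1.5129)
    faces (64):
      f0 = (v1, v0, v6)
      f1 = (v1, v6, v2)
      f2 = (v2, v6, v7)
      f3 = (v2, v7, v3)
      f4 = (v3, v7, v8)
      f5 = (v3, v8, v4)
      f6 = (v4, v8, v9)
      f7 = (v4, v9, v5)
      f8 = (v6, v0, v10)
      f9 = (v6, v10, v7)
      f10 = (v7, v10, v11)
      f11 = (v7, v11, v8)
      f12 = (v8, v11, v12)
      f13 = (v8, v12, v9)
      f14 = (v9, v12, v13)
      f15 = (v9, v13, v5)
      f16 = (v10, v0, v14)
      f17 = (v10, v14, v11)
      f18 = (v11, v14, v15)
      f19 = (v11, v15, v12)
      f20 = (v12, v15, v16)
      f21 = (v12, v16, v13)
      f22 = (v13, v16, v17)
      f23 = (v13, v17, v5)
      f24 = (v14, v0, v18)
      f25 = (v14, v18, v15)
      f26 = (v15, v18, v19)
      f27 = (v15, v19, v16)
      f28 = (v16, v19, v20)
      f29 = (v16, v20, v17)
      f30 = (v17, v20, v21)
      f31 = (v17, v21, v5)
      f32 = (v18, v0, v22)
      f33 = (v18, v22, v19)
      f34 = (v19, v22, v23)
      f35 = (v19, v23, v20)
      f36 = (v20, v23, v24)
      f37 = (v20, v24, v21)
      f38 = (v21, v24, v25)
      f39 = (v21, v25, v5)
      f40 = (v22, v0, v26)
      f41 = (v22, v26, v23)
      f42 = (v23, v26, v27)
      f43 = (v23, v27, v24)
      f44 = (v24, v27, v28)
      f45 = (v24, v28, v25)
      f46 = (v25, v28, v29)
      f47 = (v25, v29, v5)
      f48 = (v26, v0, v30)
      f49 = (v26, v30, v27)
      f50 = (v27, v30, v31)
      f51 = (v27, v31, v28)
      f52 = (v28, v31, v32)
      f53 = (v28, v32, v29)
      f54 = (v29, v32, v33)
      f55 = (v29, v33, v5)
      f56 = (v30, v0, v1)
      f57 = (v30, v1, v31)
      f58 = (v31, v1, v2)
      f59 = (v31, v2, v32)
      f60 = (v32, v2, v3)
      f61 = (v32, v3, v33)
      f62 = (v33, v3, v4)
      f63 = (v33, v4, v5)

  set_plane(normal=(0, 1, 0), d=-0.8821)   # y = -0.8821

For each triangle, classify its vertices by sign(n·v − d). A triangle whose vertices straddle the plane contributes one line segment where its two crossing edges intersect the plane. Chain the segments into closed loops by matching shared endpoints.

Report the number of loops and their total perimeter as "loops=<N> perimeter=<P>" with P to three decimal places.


loops=1 perimeter=9.689

Straddling triangles (20 of 64):
  (v19,v22,v23) [++-] → (-0.8821, -0.8821, -1.30873)–(-1.41313, -0.8821, -0.5779)  len=0.9034
  (v19,v23,v20) [+-+] → (-1.41313, -0.8821, -0.5779)–(-1.41313, -0.8821, -0.232796)  len=0.3451
  (v20,v23,v24) [+--] → (-1.41313, -0.8821, -0.232796)–(-1.41313, -0.8821, 0.5779)  len=0.8107
  (v20,v24,v21) [+-+] → (-1.41313, -0.8821, 0.5779)–(-1.2103, -0.8821, 0.857077)  len=0.3451
  (v21,v24,v25) [+-+] → (-1.2103, -0.8821, 0.857077)–(-0.8821, -0.8821, 1.30873)  len=0.5583
  (v22,v0,v26) [++-] → (0, -0.8821, -1.58343)–(-0.524007, -0.8821, -1.5129)  len=0.5287
  (v22,v26,v23) [+--] → (-0.524007, -0.8821, -1.5129)–(-0.8821, -0.8821, -1.30873)  len=0.4122
  (v24,v28,v25) [--+] → (-0.695778, -0.8821, 1.41495)–(-0.8821, -0.8821, 1.30873)  len=0.2145
  (v25,v28,v29) [+--] → (-0.695778, -0.8821, 1.41495)–(-0.524007, -0.8821, 1.5129)  len=0.1977
  (v25,v29,v5) [+-+] → (-0.524007, -0.8821, 1.5129)–(0, -0.8821, 1.58343)  len=0.5287
  (v26,v0,v30) [-++] → (0, -0.8821, -1.58343)–(0.524007, -0.8821, -1.5129)  len=0.5287
  (v26,v30,v27) [-+-] → (0.524007, -0.8821, -1.5129)–(0.695778, -0.8821, -1.41495)  len=0.1977
  (v27,v30,v31) [-+-] → (0.695778, -0.8821, -1.41495)–(0.8821, -0.8821, -1.30873)  len=0.2145
  (v29,v32,v33) [--+] → (0.8821, -0.8821, 1.30873)–(0.524007, -0.8821, 1.5129)  len=0.4122
  (v29,v33,v5) [-++] → (0.524007, -0.8821, 1.5129)–(0, -0.8821, 1.58343)  len=0.5287
  (v30,v1,v31) [++-] → (1.2103, -0.8821, -0.857077)–(0.8821, -0.8821, -1.30873)  len=0.5583
  (v31,v1,v2) [-++] → (1.2103, -0.8821, -0.857077)–(1.41313, -0.8821, -0.5779)  len=0.3451
  (v31,v2,v32) [-+-] → (1.41313, -0.8821, -0.5779)–(1.41313, -0.8821, 0.232796)  len=0.8107
  (v32,v2,v3) [-++] → (1.41313, -0.8821, 0.232796)–(1.41313, -0.8821, 0.5779)  len=0.3451
  (v32,v3,v33) [-++] → (1.41313, -0.8821, 0.5779)–(0.8821, -0.8821, 1.30873)  len=0.9034

Chained into 1 loop(s):
  loop 1: 20 segments, perimeter = 9.6889
Total perimeter = 9.689


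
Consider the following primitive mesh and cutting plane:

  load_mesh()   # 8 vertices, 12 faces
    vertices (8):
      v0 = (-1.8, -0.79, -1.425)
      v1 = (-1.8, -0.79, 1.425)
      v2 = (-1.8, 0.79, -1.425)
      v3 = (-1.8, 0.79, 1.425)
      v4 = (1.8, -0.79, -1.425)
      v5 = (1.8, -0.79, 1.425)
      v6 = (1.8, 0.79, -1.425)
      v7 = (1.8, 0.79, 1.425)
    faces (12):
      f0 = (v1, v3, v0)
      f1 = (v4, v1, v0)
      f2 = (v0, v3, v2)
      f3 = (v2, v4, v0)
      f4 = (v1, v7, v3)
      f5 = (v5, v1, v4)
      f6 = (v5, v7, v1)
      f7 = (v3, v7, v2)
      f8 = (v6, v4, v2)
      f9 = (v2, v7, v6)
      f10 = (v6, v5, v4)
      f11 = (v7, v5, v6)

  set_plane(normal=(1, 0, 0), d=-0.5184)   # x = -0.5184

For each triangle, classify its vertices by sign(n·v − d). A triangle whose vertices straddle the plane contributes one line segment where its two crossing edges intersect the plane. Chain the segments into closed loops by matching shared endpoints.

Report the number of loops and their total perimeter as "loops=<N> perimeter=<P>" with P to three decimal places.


loops=1 perimeter=8.860

Straddling triangles (8 of 12):
  (v4,v1,v0) [+--] → (-0.5184, -0.79, 0.4104)–(-0.5184, -0.79, -1.425)  len=1.8354
  (v2,v4,v0) [-+-] → (-0.5184, 0.22752, -1.425)–(-0.5184, -0.79, -1.425)  len=1.0175
  (v1,v7,v3) [-+-] → (-0.5184, -0.22752, 1.425)–(-0.5184, 0.79, 1.425)  len=1.0175
  (v5,v1,v4) [+-+] → (-0.5184, -0.79, 1.425)–(-0.5184, -0.79, 0.4104)  len=1.0146
  (v5,v7,v1) [++-] → (-0.5184, -0.22752, 1.425)–(-0.5184, -0.79, 1.425)  len=0.5625
  (v3,v7,v2) [-+-] → (-0.5184, 0.79, 1.425)–(-0.5184, 0.79, -0.4104)  len=1.8354
  (v6,v4,v2) [++-] → (-0.5184, 0.22752, -1.425)–(-0.5184, 0.79, -1.425)  len=0.5625
  (v2,v7,v6) [-++] → (-0.5184, 0.79, -0.4104)–(-0.5184, 0.79, -1.425)  len=1.0146

Chained into 1 loop(s):
  loop 1: 8 segments, perimeter = 8.8600
Total perimeter = 8.860


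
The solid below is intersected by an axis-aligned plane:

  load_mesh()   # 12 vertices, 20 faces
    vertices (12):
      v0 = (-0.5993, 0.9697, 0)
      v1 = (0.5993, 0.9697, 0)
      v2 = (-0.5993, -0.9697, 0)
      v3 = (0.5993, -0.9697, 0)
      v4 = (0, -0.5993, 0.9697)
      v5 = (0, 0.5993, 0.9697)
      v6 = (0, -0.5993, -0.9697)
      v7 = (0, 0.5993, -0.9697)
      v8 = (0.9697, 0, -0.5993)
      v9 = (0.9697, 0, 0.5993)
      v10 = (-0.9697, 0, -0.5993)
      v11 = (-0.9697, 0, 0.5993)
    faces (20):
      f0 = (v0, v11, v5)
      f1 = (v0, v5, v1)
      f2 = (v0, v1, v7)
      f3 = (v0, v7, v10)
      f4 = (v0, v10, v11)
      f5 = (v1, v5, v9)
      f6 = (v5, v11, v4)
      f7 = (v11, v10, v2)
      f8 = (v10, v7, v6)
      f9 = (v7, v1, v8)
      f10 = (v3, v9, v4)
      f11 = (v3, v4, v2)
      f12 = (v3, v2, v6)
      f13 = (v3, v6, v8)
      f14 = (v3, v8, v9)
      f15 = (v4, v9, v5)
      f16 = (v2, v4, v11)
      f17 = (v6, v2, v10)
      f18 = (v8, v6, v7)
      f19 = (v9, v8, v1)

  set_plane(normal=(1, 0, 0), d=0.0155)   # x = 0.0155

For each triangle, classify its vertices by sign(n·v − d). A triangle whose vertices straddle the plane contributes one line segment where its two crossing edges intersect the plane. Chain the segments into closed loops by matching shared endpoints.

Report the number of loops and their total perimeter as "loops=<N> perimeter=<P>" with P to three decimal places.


loops=1 perimeter=6.512

Straddling triangles (10 of 20):
  (v0,v5,v1) [--+] → (0.0155, 0.60888, 0.94462)–(0.0155, 0.9697, 0)  len=1.0112
  (v0,v1,v7) [-+-] → (0.0155, 0.9697, 0)–(0.0155, 0.60888, -0.94462)  len=1.0112
  (v1,v5,v9) [+-+] → (0.0155, 0.60888, 0.94462)–(0.0155, 0.589721, 0.963779)  len=0.0271
  (v7,v1,v8) [-++] → (0.0155, 0.60888, -0.94462)–(0.0155, 0.589721, -0.963779)  len=0.0271
  (v3,v9,v4) [++-] → (0.0155, -0.589721, 0.963779)–(0.0155, -0.60888, 0.94462)  len=0.0271
  (v3,v4,v2) [+--] → (0.0155, -0.60888, 0.94462)–(0.0155, -0.9697, 0)  len=1.0112
  (v3,v2,v6) [+--] → (0.0155, -0.9697, 0)–(0.0155, -0.60888, -0.94462)  len=1.0112
  (v3,v6,v8) [+-+] → (0.0155, -0.60888, -0.94462)–(0.0155, -0.589721, -0.963779)  len=0.0271
  (v4,v9,v5) [-+-] → (0.0155, -0.589721, 0.963779)–(0.0155, 0.589721, 0.963779)  len=1.1794
  (v8,v6,v7) [+--] → (0.0155, -0.589721, -0.963779)–(0.0155, 0.589721, -0.963779)  len=1.1794

Chained into 1 loop(s):
  loop 1: 10 segments, perimeter = 6.5120
Total perimeter = 6.512


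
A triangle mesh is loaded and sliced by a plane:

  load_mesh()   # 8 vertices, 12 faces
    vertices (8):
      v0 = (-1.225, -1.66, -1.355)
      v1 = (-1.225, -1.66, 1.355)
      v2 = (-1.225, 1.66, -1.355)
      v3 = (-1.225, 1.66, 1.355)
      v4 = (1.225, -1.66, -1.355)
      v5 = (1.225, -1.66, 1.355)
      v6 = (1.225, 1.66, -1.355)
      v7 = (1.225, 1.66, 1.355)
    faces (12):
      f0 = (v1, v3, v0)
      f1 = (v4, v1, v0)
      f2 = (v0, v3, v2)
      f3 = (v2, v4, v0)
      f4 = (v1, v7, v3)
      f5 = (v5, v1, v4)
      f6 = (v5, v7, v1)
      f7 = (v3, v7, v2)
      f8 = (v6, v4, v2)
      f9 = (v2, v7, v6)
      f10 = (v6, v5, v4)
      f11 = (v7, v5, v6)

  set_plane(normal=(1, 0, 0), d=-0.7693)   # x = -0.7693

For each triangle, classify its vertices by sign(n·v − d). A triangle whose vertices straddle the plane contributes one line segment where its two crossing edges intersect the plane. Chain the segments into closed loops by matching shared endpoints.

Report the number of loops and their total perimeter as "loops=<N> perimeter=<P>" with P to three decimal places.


Straddling triangles (8 of 12):
  (v4,v1,v0) [+--] → (-0.7693, -1.66, 0.85094)–(-0.7693, -1.66, -1.355)  len=2.2059
  (v2,v4,v0) [-+-] → (-0.7693, 1.04248, -1.355)–(-0.7693, -1.66, -1.355)  len=2.7025
  (v1,v7,v3) [-+-] → (-0.7693, -1.04248, 1.355)–(-0.7693, 1.66, 1.355)  len=2.7025
  (v5,v1,v4) [+-+] → (-0.7693, -1.66, 1.355)–(-0.7693, -1.66, 0.85094)  len=0.5041
  (v5,v7,v1) [++-] → (-0.7693, -1.04248, 1.355)–(-0.7693, -1.66, 1.355)  len=0.6175
  (v3,v7,v2) [-+-] → (-0.7693, 1.66, 1.355)–(-0.7693, 1.66, -0.85094)  len=2.2059
  (v6,v4,v2) [++-] → (-0.7693, 1.04248, -1.355)–(-0.7693, 1.66, -1.355)  len=0.6175
  (v2,v7,v6) [-++] → (-0.7693, 1.66, -0.85094)–(-0.7693, 1.66, -1.355)  len=0.5041

Chained into 1 loop(s):
  loop 1: 8 segments, perimeter = 12.0600
Total perimeter = 12.060

loops=1 perimeter=12.060


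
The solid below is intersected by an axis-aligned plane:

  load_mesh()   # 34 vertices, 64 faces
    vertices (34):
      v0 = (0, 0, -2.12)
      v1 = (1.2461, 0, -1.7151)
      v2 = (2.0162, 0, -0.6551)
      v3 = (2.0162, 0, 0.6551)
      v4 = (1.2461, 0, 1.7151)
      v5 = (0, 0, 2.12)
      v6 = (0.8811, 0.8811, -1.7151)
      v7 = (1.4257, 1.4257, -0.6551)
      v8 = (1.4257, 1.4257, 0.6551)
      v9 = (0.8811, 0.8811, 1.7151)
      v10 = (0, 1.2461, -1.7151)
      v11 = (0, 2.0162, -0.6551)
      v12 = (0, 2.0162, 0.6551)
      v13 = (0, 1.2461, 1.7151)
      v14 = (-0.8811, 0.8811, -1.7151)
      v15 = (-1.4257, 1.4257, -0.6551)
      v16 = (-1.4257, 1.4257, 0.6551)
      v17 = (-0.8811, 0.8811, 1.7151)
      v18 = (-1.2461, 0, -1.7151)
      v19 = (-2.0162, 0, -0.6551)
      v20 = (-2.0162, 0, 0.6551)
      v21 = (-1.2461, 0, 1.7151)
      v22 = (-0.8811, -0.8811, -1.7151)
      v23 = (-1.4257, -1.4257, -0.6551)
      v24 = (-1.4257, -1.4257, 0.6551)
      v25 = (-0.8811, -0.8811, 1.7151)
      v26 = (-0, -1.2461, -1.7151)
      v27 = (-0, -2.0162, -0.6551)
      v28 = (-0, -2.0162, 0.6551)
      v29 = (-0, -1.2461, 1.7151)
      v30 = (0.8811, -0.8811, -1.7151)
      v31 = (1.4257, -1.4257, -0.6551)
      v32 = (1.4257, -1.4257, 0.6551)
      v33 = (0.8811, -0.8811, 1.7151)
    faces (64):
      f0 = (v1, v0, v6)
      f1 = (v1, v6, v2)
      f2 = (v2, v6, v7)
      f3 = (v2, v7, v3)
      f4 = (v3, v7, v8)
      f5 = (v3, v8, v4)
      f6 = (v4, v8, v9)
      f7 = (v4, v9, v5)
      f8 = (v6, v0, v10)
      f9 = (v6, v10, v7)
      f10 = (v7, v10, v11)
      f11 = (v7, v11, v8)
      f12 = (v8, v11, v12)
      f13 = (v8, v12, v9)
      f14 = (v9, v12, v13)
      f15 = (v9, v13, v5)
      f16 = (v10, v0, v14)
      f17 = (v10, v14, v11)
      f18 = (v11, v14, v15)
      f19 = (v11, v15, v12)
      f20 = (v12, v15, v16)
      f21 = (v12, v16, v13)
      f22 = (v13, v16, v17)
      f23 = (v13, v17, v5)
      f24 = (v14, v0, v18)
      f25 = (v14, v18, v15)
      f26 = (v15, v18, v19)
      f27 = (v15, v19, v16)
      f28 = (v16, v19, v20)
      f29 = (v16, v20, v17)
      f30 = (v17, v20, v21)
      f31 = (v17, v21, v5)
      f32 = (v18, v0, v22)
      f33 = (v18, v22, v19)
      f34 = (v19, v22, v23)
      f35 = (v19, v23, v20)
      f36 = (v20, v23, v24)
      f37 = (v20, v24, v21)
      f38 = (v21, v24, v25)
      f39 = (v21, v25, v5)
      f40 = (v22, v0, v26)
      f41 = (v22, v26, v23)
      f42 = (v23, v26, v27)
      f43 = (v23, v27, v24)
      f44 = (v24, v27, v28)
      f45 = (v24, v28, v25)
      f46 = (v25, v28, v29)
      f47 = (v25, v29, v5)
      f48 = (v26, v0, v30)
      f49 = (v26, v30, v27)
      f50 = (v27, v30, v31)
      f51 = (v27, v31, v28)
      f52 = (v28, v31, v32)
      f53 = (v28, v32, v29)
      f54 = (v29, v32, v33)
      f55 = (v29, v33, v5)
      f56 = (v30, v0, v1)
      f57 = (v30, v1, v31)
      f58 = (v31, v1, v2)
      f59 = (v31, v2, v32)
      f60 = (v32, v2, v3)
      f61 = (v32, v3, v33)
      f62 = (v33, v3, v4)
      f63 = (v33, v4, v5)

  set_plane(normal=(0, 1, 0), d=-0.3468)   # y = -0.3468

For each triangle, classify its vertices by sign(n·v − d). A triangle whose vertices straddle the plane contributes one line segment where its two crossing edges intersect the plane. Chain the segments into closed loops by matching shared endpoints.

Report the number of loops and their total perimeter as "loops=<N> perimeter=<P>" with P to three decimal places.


loops=1 perimeter=12.439

Straddling triangles (20 of 64):
  (v18,v0,v22) [++-] → (-0.3468, -0.3468, -1.96063)–(-1.10244, -0.3468, -1.7151)  len=0.7945
  (v18,v22,v19) [+-+] → (-1.10244, -0.3468, -1.7151)–(-1.56943, -0.3468, -1.07231)  len=0.7945
  (v19,v22,v23) [+--] → (-1.56943, -0.3468, -1.07231)–(-1.87256, -0.3468, -0.6551)  len=0.5157
  (v19,v23,v20) [+-+] → (-1.87256, -0.3468, -0.6551)–(-1.87256, -0.3468, 0.336395)  len=0.9915
  (v20,v23,v24) [+--] → (-1.87256, -0.3468, 0.336395)–(-1.87256, -0.3468, 0.6551)  len=0.3187
  (v20,v24,v21) [+-+] → (-1.87256, -0.3468, 0.6551)–(-1.28979, -0.3468, 1.45726)  len=0.9915
  (v21,v24,v25) [+--] → (-1.28979, -0.3468, 1.45726)–(-1.10244, -0.3468, 1.7151)  len=0.3187
  (v21,v25,v5) [+-+] → (-1.10244, -0.3468, 1.7151)–(-0.3468, -0.3468, 1.96063)  len=0.7945
  (v22,v0,v26) [-+-] → (-0.3468, -0.3468, -1.96063)–(0, -0.3468, -2.00731)  len=0.3499
  (v25,v29,v5) [--+] → (0, -0.3468, 2.00731)–(-0.3468, -0.3468, 1.96063)  len=0.3499
  (v26,v0,v30) [-+-] → (0, -0.3468, -2.00731)–(0.3468, -0.3468, -1.96063)  len=0.3499
  (v29,v33,v5) [--+] → (0.3468, -0.3468, 1.96063)–(0, -0.3468, 2.00731)  len=0.3499
  (v30,v0,v1) [-++] → (0.3468, -0.3468, -1.96063)–(1.10244, -0.3468, -1.7151)  len=0.7945
  (v30,v1,v31) [-+-] → (1.10244, -0.3468, -1.7151)–(1.28979, -0.3468, -1.45726)  len=0.3187
  (v31,v1,v2) [-++] → (1.28979, -0.3468, -1.45726)–(1.87256, -0.3468, -0.6551)  len=0.9915
  (v31,v2,v32) [-+-] → (1.87256, -0.3468, -0.6551)–(1.87256, -0.3468, -0.336395)  len=0.3187
  (v32,v2,v3) [-++] → (1.87256, -0.3468, -0.336395)–(1.87256, -0.3468, 0.6551)  len=0.9915
  (v32,v3,v33) [-+-] → (1.87256, -0.3468, 0.6551)–(1.56943, -0.3468, 1.07231)  len=0.5157
  (v33,v3,v4) [-++] → (1.56943, -0.3468, 1.07231)–(1.10244, -0.3468, 1.7151)  len=0.7945
  (v33,v4,v5) [-++] → (1.10244, -0.3468, 1.7151)–(0.3468, -0.3468, 1.96063)  len=0.7945

Chained into 1 loop(s):
  loop 1: 20 segments, perimeter = 12.4391
Total perimeter = 12.439


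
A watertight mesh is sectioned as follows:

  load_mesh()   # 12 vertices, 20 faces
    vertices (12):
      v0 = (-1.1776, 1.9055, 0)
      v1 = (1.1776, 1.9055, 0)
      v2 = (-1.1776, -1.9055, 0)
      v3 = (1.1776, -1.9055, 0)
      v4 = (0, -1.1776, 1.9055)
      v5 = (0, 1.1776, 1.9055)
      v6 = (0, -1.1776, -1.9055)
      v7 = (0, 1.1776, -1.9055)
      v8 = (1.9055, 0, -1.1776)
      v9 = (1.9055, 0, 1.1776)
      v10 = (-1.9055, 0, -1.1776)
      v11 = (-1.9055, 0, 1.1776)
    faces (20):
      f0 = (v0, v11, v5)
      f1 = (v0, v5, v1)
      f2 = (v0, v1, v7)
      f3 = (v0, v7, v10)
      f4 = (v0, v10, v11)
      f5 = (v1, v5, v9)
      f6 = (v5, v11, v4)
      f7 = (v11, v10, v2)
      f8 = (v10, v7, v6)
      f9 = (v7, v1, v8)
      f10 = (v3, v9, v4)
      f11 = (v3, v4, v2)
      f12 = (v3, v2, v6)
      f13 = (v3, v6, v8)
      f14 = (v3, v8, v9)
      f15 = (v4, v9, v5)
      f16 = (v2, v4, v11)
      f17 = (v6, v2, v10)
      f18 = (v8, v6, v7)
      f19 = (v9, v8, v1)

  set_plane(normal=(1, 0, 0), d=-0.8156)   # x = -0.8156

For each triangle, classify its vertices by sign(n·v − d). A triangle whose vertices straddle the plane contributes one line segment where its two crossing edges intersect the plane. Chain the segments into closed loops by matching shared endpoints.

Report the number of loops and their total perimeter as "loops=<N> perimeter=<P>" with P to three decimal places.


loops=1 perimeter=10.906

Straddling triangles (10 of 20):
  (v0,v11,v5) [--+] → (-0.8156, 0.673559, 1.59394)–(-0.8156, 1.68174, 0.58576)  len=1.4258
  (v0,v5,v1) [-++] → (-0.8156, 1.68174, 0.58576)–(-0.8156, 1.9055, 0)  len=0.6270
  (v0,v1,v7) [-++] → (-0.8156, 1.9055, 0)–(-0.8156, 1.68174, -0.58576)  len=0.6270
  (v0,v7,v10) [-+-] → (-0.8156, 1.68174, -0.58576)–(-0.8156, 0.673559, -1.59394)  len=1.4258
  (v5,v11,v4) [+-+] → (-0.8156, 0.673559, 1.59394)–(-0.8156, -0.673559, 1.59394)  len=1.3471
  (v10,v7,v6) [-++] → (-0.8156, 0.673559, -1.59394)–(-0.8156, -0.673559, -1.59394)  len=1.3471
  (v3,v4,v2) [++-] → (-0.8156, -1.68174, 0.58576)–(-0.8156, -1.9055, 0)  len=0.6270
  (v3,v2,v6) [+-+] → (-0.8156, -1.9055, 0)–(-0.8156, -1.68174, -0.58576)  len=0.6270
  (v2,v4,v11) [-+-] → (-0.8156, -1.68174, 0.58576)–(-0.8156, -0.673559, 1.59394)  len=1.4258
  (v6,v2,v10) [+--] → (-0.8156, -1.68174, -0.58576)–(-0.8156, -0.673559, -1.59394)  len=1.4258

Chained into 1 loop(s):
  loop 1: 10 segments, perimeter = 10.9055
Total perimeter = 10.906


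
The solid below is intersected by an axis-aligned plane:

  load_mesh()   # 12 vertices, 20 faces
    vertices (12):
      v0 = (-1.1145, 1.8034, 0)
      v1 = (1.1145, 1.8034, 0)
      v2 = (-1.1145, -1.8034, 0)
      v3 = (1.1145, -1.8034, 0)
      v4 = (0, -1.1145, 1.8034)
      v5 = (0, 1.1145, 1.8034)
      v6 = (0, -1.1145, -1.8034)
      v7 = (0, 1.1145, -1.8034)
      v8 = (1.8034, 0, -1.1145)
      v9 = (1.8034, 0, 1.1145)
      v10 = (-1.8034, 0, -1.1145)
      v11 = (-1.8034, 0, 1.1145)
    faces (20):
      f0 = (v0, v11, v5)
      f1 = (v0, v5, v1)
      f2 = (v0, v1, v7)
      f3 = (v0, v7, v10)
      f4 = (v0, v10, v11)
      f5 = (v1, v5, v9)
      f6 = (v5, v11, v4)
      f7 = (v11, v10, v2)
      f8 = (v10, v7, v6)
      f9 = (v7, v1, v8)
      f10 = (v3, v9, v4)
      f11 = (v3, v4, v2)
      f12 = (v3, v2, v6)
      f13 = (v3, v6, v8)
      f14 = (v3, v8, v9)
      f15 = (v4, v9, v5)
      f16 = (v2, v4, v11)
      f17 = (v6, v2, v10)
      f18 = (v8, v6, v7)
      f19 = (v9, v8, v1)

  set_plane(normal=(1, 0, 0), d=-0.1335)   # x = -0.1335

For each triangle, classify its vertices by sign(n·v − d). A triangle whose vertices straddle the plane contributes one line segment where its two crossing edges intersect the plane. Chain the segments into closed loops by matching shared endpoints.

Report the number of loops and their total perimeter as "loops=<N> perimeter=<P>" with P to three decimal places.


loops=1 perimeter=11.859

Straddling triangles (10 of 20):
  (v0,v11,v5) [--+] → (-0.1335, 1.032, 1.7524)–(-0.1335, 1.19702, 1.58738)  len=0.2334
  (v0,v5,v1) [-++] → (-0.1335, 1.19702, 1.58738)–(-0.1335, 1.8034, 0)  len=1.6993
  (v0,v1,v7) [-++] → (-0.1335, 1.8034, 0)–(-0.1335, 1.19702, -1.58738)  len=1.6993
  (v0,v7,v10) [-+-] → (-0.1335, 1.19702, -1.58738)–(-0.1335, 1.032, -1.7524)  len=0.2334
  (v5,v11,v4) [+-+] → (-0.1335, 1.032, 1.7524)–(-0.1335, -1.032, 1.7524)  len=2.0640
  (v10,v7,v6) [-++] → (-0.1335, 1.032, -1.7524)–(-0.1335, -1.032, -1.7524)  len=2.0640
  (v3,v4,v2) [++-] → (-0.1335, -1.19702, 1.58738)–(-0.1335, -1.8034, 0)  len=1.6993
  (v3,v2,v6) [+-+] → (-0.1335, -1.8034, 0)–(-0.1335, -1.19702, -1.58738)  len=1.6993
  (v2,v4,v11) [-+-] → (-0.1335, -1.19702, 1.58738)–(-0.1335, -1.032, 1.7524)  len=0.2334
  (v6,v2,v10) [+--] → (-0.1335, -1.19702, -1.58738)–(-0.1335, -1.032, -1.7524)  len=0.2334

Chained into 1 loop(s):
  loop 1: 10 segments, perimeter = 11.8585
Total perimeter = 11.859


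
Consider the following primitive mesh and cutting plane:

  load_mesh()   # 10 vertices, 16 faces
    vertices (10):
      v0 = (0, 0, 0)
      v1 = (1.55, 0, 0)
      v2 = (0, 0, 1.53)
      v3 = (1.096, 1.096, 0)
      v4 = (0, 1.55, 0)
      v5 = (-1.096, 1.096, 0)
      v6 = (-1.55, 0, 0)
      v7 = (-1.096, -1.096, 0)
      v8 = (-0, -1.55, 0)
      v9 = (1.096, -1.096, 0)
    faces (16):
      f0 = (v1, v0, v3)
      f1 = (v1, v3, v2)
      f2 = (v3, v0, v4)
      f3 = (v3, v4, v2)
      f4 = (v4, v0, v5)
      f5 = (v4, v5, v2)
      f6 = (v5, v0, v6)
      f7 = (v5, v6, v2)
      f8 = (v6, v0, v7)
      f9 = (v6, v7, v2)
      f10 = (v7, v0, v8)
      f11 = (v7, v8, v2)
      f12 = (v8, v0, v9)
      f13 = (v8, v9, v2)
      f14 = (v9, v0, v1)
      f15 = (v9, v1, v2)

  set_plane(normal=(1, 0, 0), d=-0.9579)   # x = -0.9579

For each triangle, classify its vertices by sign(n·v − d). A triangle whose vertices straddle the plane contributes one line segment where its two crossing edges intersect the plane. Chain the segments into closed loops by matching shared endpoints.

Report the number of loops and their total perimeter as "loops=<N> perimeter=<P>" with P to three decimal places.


Straddling triangles (8 of 16):
  (v4,v0,v5) [++-] → (-0.9579, 0.9579, 0)–(-0.9579, 1.15321, 0)  len=0.1953
  (v4,v5,v2) [+-+] → (-0.9579, 1.15321, 0)–(-0.9579, 0.9579, 0.192786)  len=0.2744
  (v5,v0,v6) [-+-] → (-0.9579, 0.9579, 0)–(-0.9579, 0, 0)  len=0.9579
  (v5,v6,v2) [--+] → (-0.9579, 0, 0.58446)–(-0.9579, 0.9579, 0.192786)  len=1.0349
  (v6,v0,v7) [-+-] → (-0.9579, 0, 0)–(-0.9579, -0.9579, 0)  len=0.9579
  (v6,v7,v2) [--+] → (-0.9579, -0.9579, 0.192786)–(-0.9579, 0, 0.58446)  len=1.0349
  (v7,v0,v8) [-++] → (-0.9579, -0.9579, 0)–(-0.9579, -1.15321, 0)  len=0.1953
  (v7,v8,v2) [-++] → (-0.9579, -1.15321, 0)–(-0.9579, -0.9579, 0.192786)  len=0.2744

Chained into 1 loop(s):
  loop 1: 8 segments, perimeter = 4.9250
Total perimeter = 4.925

loops=1 perimeter=4.925
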